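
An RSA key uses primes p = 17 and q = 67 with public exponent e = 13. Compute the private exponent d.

φ(n) = (p−1)(q−1) = 16·66 = 1056.
Need d with 13·d ≡ 1 (mod 1056). Apply the extended Euclidean algorithm:
1056 = 81×13 + 3
13 = 4×3 + 1
3 = 3×1 + 0
Back-substitute:
1 = 13 − 4·3
1 = −4·1056 + 325·13
So 13·325 ≡ 1 (mod 1056), hence d = 325.

325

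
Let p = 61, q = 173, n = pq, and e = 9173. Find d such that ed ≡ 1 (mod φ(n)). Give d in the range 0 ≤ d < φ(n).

φ(n) = (p−1)(q−1) = 60·172 = 10320.
Need d with 9173·d ≡ 1 (mod 10320). Apply the extended Euclidean algorithm:
10320 = 1×9173 + 1147
9173 = 7×1147 + 1144
1147 = 1×1144 + 3
1144 = 381×3 + 1
3 = 3×1 + 0
Back-substitute:
1 = 1144 − 381·3
1 = −381·1147 + 382·1144
1 = 382·9173 − 3055·1147
1 = −3055·10320 + 3437·9173
So 9173·3437 ≡ 1 (mod 10320), hence d = 3437.

3437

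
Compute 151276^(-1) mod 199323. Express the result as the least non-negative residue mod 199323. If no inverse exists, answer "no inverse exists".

Extended Euclidean algorithm:
199323 = 1×151276 + 48047
151276 = 3×48047 + 7135
48047 = 6×7135 + 5237
7135 = 1×5237 + 1898
5237 = 2×1898 + 1441
1898 = 1×1441 + 457
1441 = 3×457 + 70
457 = 6×70 + 37
70 = 1×37 + 33
37 = 1×33 + 4
33 = 8×4 + 1
4 = 4×1 + 0
gcd = 1, so the inverse exists. Back-substitute:
1 = 33 − 8·4
1 = −8·37 + 9·33
1 = 9·70 − 17·37
1 = −17·457 + 111·70
1 = 111·1441 − 350·457
1 = −350·1898 + 461·1441
1 = 461·5237 − 1272·1898
1 = −1272·7135 + 1733·5237
1 = 1733·48047 − 11670·7135
1 = −11670·151276 + 36743·48047
1 = 36743·199323 − 48413·151276
Thus 151276·(-48413) ≡ 1 (mod 199323); reducing, -48413 mod 199323 = 150910.

150910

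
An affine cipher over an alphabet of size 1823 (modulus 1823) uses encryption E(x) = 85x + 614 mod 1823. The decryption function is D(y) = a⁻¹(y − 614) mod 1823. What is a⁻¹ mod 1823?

Extended Euclidean algorithm:
1823 = 21*85 + 38
85 = 2*38 + 9
38 = 4*9 + 2
9 = 4*2 + 1
2 = 2*1 + 0
Since gcd(85, 1823) = 1, back-substitute to write 1 as a combination:
1 = 9 − 4·2
1 = −4·38 + 17·9
1 = 17·85 − 38·38
1 = −38·1823 + 815·85
So 85·815 ≡ 1 (mod 1823).

815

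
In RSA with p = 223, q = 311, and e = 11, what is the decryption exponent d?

50051

φ(n) = (p−1)(q−1) = 222·310 = 68820.
Need d with 11·d ≡ 1 (mod 68820). Apply the extended Euclidean algorithm:
68820 = 6256·11 + 4
11 = 2·4 + 3
4 = 1·3 + 1
3 = 3·1 + 0
Back-substitute:
1 = 4 − 3
1 = −11 + 3·4
1 = 3·68820 − 18769·11
So 11·(-18769) ≡ 1 (mod 68820), hence d ≡ -18769 ≡ 50051 (mod 68820).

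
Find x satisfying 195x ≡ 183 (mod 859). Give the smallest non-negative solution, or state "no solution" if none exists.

741

First find gcd(195, 859):
859 = 4·195 + 79
195 = 2·79 + 37
79 = 2·37 + 5
37 = 7·5 + 2
5 = 2·2 + 1
2 = 2·1 + 0
gcd = 1, so a unique solution mod 859 exists.
Back-substitute for the Bézout coefficients:
1 = 5 − 2·2
1 = −2·37 + 15·5
1 = 15·79 − 32·37
1 = −32·195 + 79·79
1 = 79·859 − 348·195
So 195·(-348) ≡ 1 (mod 859), giving 195⁻¹ ≡ 511.
x ≡ 195⁻¹·183 ≡ 511·183 ≡ 741 (mod 859).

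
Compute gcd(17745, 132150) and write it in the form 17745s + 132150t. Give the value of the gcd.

Apply Euclid's algorithm to 132150 and 17745:
132150 = 7*17745 + 7935
17745 = 2*7935 + 1875
7935 = 4*1875 + 435
1875 = 4*435 + 135
435 = 3*135 + 30
135 = 4*30 + 15
30 = 2*15 + 0
gcd(17745, 132150) = 15.
Working backward:
15 = 135 − 4·30
15 = −4·435 + 13·135
15 = 13·1875 − 56·435
15 = −56·7935 + 237·1875
15 = 237·17745 − 530·7935
15 = −530·132150 + 3947·17745
So 15 = (-530)·132150 + (3947)·17745.

15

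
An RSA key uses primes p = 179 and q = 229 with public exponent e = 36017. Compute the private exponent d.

φ(n) = (p−1)(q−1) = 178·228 = 40584.
Need d with 36017·d ≡ 1 (mod 40584). Apply the extended Euclidean algorithm:
40584 = 1*36017 + 4567
36017 = 7*4567 + 4048
4567 = 1*4048 + 519
4048 = 7*519 + 415
519 = 1*415 + 104
415 = 3*104 + 103
104 = 1*103 + 1
103 = 103*1 + 0
Back-substitute:
1 = 104 − 103
1 = −415 + 4·104
1 = 4·519 − 5·415
1 = −5·4048 + 39·519
1 = 39·4567 − 44·4048
1 = −44·36017 + 347·4567
1 = 347·40584 − 391·36017
So 36017·(-391) ≡ 1 (mod 40584), hence d ≡ -391 ≡ 40193 (mod 40584).

40193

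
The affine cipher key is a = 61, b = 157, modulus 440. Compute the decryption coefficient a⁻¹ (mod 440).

101

Extended Euclidean algorithm:
440 = 7*61 + 13
61 = 4*13 + 9
13 = 1*9 + 4
9 = 2*4 + 1
4 = 4*1 + 0
gcd = 1, so the inverse exists. Back-substitute:
1 = 9 − 2·4
1 = −2·13 + 3·9
1 = 3·61 − 14·13
1 = −14·440 + 101·61
So 61·101 ≡ 1 (mod 440).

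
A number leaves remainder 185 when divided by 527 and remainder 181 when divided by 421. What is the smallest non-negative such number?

Write x = 185 + 527·k. Then 527·k ≡ 181 − 185 ≡ 417 (mod 421).
Need 527⁻¹ mod 421. Extended Euclid on (421, 106):
421 = 3×106 + 103
106 = 1×103 + 3
103 = 34×3 + 1
3 = 3×1 + 0
Back-substitute:
1 = 103 − 34·3
1 = −34·106 + 35·103
1 = 35·421 − 139·106
527⁻¹ ≡ 282 (mod 421), so k ≡ 282·417 ≡ 135 (mod 421).
x = 185 + 527·135 = 71330.

71330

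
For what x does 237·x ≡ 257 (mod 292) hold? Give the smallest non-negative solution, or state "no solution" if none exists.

First find gcd(237, 292):
292 = 1*237 + 55
237 = 4*55 + 17
55 = 3*17 + 4
17 = 4*4 + 1
4 = 4*1 + 0
gcd = 1, so a unique solution mod 292 exists.
Back-substitute for the Bézout coefficients:
1 = 17 − 4·4
1 = −4·55 + 13·17
1 = 13·237 − 56·55
1 = −56·292 + 69·237
So 237·(69) ≡ 1 (mod 292), giving 237⁻¹ ≡ 69.
x ≡ 237⁻¹·257 ≡ 69·257 ≡ 213 (mod 292).

213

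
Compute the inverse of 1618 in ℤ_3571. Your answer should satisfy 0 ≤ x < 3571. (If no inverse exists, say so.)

Run Euclid on (3571, 1618):
3571 = 2*1618 + 335
1618 = 4*335 + 278
335 = 1*278 + 57
278 = 4*57 + 50
57 = 1*50 + 7
50 = 7*7 + 1
7 = 7*1 + 0
Since gcd(1618, 3571) = 1, back-substitute to write 1 as a combination:
1 = 50 − 7·7
1 = −7·57 + 8·50
1 = 8·278 − 39·57
1 = −39·335 + 47·278
1 = 47·1618 − 227·335
1 = −227·3571 + 501·1618
So 1618·501 ≡ 1 (mod 3571).

501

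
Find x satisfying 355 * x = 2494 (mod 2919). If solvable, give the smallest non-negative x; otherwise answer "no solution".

First find gcd(355, 2919):
2919 = 8×355 + 79
355 = 4×79 + 39
79 = 2×39 + 1
39 = 39×1 + 0
gcd = 1, so a unique solution mod 2919 exists.
Back-substitute for the Bézout coefficients:
1 = 79 − 2·39
1 = −2·355 + 9·79
1 = 9·2919 − 74·355
So 355·(-74) ≡ 1 (mod 2919), giving 355⁻¹ ≡ 2845.
x ≡ 355⁻¹·2494 ≡ 2845·2494 ≡ 2260 (mod 2919).

2260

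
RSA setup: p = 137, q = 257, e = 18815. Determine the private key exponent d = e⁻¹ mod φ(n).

φ(n) = (p−1)(q−1) = 136·256 = 34816.
Need d with 18815·d ≡ 1 (mod 34816). Apply the extended Euclidean algorithm:
34816 = 1·18815 + 16001
18815 = 1·16001 + 2814
16001 = 5·2814 + 1931
2814 = 1·1931 + 883
1931 = 2·883 + 165
883 = 5·165 + 58
165 = 2·58 + 49
58 = 1·49 + 9
49 = 5·9 + 4
9 = 2·4 + 1
4 = 4·1 + 0
Back-substitute:
1 = 9 − 2·4
1 = −2·49 + 11·9
1 = 11·58 − 13·49
1 = −13·165 + 37·58
1 = 37·883 − 198·165
1 = −198·1931 + 433·883
1 = 433·2814 − 631·1931
1 = −631·16001 + 3588·2814
1 = 3588·18815 − 4219·16001
1 = −4219·34816 + 7807·18815
So 18815·7807 ≡ 1 (mod 34816), hence d = 7807.

7807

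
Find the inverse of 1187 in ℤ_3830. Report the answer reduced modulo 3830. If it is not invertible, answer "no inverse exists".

2933

Run Euclid on (3830, 1187):
3830 = 3*1187 + 269
1187 = 4*269 + 111
269 = 2*111 + 47
111 = 2*47 + 17
47 = 2*17 + 13
17 = 1*13 + 4
13 = 3*4 + 1
4 = 4*1 + 0
Since gcd(1187, 3830) = 1, back-substitute to write 1 as a combination:
1 = 13 − 3·4
1 = −3·17 + 4·13
1 = 4·47 − 11·17
1 = −11·111 + 26·47
1 = 26·269 − 63·111
1 = −63·1187 + 278·269
1 = 278·3830 − 897·1187
Hence 1187⁻¹ ≡ -897 ≡ 2933 (mod 3830).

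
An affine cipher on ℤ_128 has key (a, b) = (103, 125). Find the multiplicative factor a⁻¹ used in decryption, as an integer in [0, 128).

87

gcd(128, 103) by repeated division:
128 = 1·103 + 25
103 = 4·25 + 3
25 = 8·3 + 1
3 = 3·1 + 0
gcd = 1, so the inverse exists. Back-substitute:
1 = 25 − 8·3
1 = −8·103 + 33·25
1 = 33·128 − 41·103
So 103·(-41) ≡ 1 (mod 128), and -41 ≡ 87 (mod 128).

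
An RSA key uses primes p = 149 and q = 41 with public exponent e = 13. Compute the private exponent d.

2277

φ(n) = (p−1)(q−1) = 148·40 = 5920.
Need d with 13·d ≡ 1 (mod 5920). Apply the extended Euclidean algorithm:
5920 = 455*13 + 5
13 = 2*5 + 3
5 = 1*3 + 2
3 = 1*2 + 1
2 = 2*1 + 0
Back-substitute:
1 = 3 − 2
1 = −5 + 2·3
1 = 2·13 − 5·5
1 = −5·5920 + 2277·13
So 13·2277 ≡ 1 (mod 5920), hence d = 2277.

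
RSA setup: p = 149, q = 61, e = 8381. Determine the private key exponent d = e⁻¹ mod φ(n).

3221

φ(n) = (p−1)(q−1) = 148·60 = 8880.
Need d with 8381·d ≡ 1 (mod 8880). Apply the extended Euclidean algorithm:
8880 = 1·8381 + 499
8381 = 16·499 + 397
499 = 1·397 + 102
397 = 3·102 + 91
102 = 1·91 + 11
91 = 8·11 + 3
11 = 3·3 + 2
3 = 1·2 + 1
2 = 2·1 + 0
Back-substitute:
1 = 3 − 2
1 = −11 + 4·3
1 = 4·91 − 33·11
1 = −33·102 + 37·91
1 = 37·397 − 144·102
1 = −144·499 + 181·397
1 = 181·8381 − 3040·499
1 = −3040·8880 + 3221·8381
So 8381·3221 ≡ 1 (mod 8880), hence d = 3221.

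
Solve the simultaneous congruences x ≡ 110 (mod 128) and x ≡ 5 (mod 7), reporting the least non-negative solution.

Write x = 110 + 128·k. Then 128·k ≡ 5 − 110 ≡ 0 (mod 7).
Need 128⁻¹ mod 7. Extended Euclid on (7, 2):
7 = 3×2 + 1
2 = 2×1 + 0
Back-substitute:
1 = 7 − 3·2
128⁻¹ ≡ 4 (mod 7), so k ≡ 4·0 ≡ 0 (mod 7).
x = 110 + 128·0 = 110.

110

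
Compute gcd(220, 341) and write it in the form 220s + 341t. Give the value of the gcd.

Repeated division:
341 = 1×220 + 121
220 = 1×121 + 99
121 = 1×99 + 22
99 = 4×22 + 11
22 = 2×11 + 0
gcd(220, 341) = 11.
Express as a combination:
11 = 99 − 4·22
11 = −4·121 + 5·99
11 = 5·220 − 9·121
11 = −9·341 + 14·220
So 11 = (-9)·341 + (14)·220.

11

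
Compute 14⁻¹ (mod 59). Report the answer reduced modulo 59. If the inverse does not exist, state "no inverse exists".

gcd(59, 14) by repeated division:
59 = 4*14 + 3
14 = 4*3 + 2
3 = 1*2 + 1
2 = 2*1 + 0
gcd = 1, so the inverse exists. Back-substitute:
1 = 3 − 2
1 = −14 + 5·3
1 = 5·59 − 21·14
So 14·(-21) ≡ 1 (mod 59), and -21 ≡ 38 (mod 59).

38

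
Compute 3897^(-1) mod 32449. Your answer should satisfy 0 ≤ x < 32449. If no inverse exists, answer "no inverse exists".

gcd(32449, 3897) by repeated division:
32449 = 8*3897 + 1273
3897 = 3*1273 + 78
1273 = 16*78 + 25
78 = 3*25 + 3
25 = 8*3 + 1
3 = 3*1 + 0
gcd = 1, so the inverse exists. Back-substitute:
1 = 25 − 8·3
1 = −8·78 + 25·25
1 = 25·1273 − 408·78
1 = −408·3897 + 1249·1273
1 = 1249·32449 − 10400·3897
Hence 3897⁻¹ ≡ -10400 ≡ 22049 (mod 32449).

22049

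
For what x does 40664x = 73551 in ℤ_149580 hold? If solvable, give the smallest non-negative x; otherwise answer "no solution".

gcd(40664, 149580):
149580 = 3·40664 + 27588
40664 = 1·27588 + 13076
27588 = 2·13076 + 1436
13076 = 9·1436 + 152
1436 = 9·152 + 68
152 = 2·68 + 16
68 = 4·16 + 4
16 = 4·4 + 0
gcd = 4, but 4 ∤ 73551, so the congruence has no solution.

no solution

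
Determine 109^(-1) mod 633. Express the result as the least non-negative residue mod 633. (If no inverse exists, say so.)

151

Extended Euclidean algorithm:
633 = 5×109 + 88
109 = 1×88 + 21
88 = 4×21 + 4
21 = 5×4 + 1
4 = 4×1 + 0
The gcd is 1. Working backward:
1 = 21 − 5·4
1 = −5·88 + 21·21
1 = 21·109 − 26·88
1 = −26·633 + 151·109
So 109·151 ≡ 1 (mod 633).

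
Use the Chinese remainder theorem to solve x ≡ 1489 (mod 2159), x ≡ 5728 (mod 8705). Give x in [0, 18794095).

9276553

Write x = 1489 + 2159·k. Then 2159·k ≡ 5728 − 1489 ≡ 4239 (mod 8705).
Need 2159⁻¹ mod 8705. Extended Euclid on (8705, 2159):
8705 = 4*2159 + 69
2159 = 31*69 + 20
69 = 3*20 + 9
20 = 2*9 + 2
9 = 4*2 + 1
2 = 2*1 + 0
Back-substitute:
1 = 9 − 4·2
1 = −4·20 + 9·9
1 = 9·69 − 31·20
1 = −31·2159 + 970·69
1 = 970·8705 − 3911·2159
2159⁻¹ ≡ 4794 (mod 8705), so k ≡ 4794·4239 ≡ 4296 (mod 8705).
x = 1489 + 2159·4296 = 9276553.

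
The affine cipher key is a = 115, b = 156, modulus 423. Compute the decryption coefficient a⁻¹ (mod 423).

Extended Euclidean algorithm:
423 = 3*115 + 78
115 = 1*78 + 37
78 = 2*37 + 4
37 = 9*4 + 1
4 = 4*1 + 0
Since gcd(115, 423) = 1, back-substitute to write 1 as a combination:
1 = 37 − 9·4
1 = −9·78 + 19·37
1 = 19·115 − 28·78
1 = −28·423 + 103·115
So 115·103 ≡ 1 (mod 423).

103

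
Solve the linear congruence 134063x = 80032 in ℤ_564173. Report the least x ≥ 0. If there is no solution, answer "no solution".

First find gcd(134063, 564173):
564173 = 4·134063 + 27921
134063 = 4·27921 + 22379
27921 = 1·22379 + 5542
22379 = 4·5542 + 211
5542 = 26·211 + 56
211 = 3·56 + 43
56 = 1·43 + 13
43 = 3·13 + 4
13 = 3·4 + 1
4 = 4·1 + 0
gcd = 1, so a unique solution mod 564173 exists.
Back-substitute for the Bézout coefficients:
1 = 13 − 3·4
1 = −3·43 + 10·13
1 = 10·56 − 13·43
1 = −13·211 + 49·56
1 = 49·5542 − 1287·211
1 = −1287·22379 + 5197·5542
1 = 5197·27921 − 6484·22379
1 = −6484·134063 + 31133·27921
1 = 31133·564173 − 131016·134063
So 134063·(-131016) ≡ 1 (mod 564173), giving 134063⁻¹ ≡ 433157.
x ≡ 134063⁻¹·80032 ≡ 433157·80032 ≡ 246866 (mod 564173).

246866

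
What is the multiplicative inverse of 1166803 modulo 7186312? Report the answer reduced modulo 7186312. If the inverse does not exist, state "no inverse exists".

246667

Apply the Euclidean algorithm to 7186312 and 1166803:
7186312 = 6·1166803 + 185494
1166803 = 6·185494 + 53839
185494 = 3·53839 + 23977
53839 = 2·23977 + 5885
23977 = 4·5885 + 437
5885 = 13·437 + 204
437 = 2·204 + 29
204 = 7·29 + 1
29 = 29·1 + 0
The gcd is 1. Working backward:
1 = 204 − 7·29
1 = −7·437 + 15·204
1 = 15·5885 − 202·437
1 = −202·23977 + 823·5885
1 = 823·53839 − 1848·23977
1 = −1848·185494 + 6367·53839
1 = 6367·1166803 − 40050·185494
1 = −40050·7186312 + 246667·1166803
So 1166803·246667 ≡ 1 (mod 7186312).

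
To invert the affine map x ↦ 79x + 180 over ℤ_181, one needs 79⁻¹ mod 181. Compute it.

Apply the Euclidean algorithm to 181 and 79:
181 = 2×79 + 23
79 = 3×23 + 10
23 = 2×10 + 3
10 = 3×3 + 1
3 = 3×1 + 0
The gcd is 1. Working backward:
1 = 10 − 3·3
1 = −3·23 + 7·10
1 = 7·79 − 24·23
1 = −24·181 + 55·79
So 79·55 ≡ 1 (mod 181).

55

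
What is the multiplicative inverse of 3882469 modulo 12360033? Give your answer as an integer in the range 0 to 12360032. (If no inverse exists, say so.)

1708054

gcd(12360033, 3882469) by repeated division:
12360033 = 3·3882469 + 712626
3882469 = 5·712626 + 319339
712626 = 2·319339 + 73948
319339 = 4·73948 + 23547
73948 = 3·23547 + 3307
23547 = 7·3307 + 398
3307 = 8·398 + 123
398 = 3·123 + 29
123 = 4·29 + 7
29 = 4·7 + 1
7 = 7·1 + 0
Since gcd(3882469, 12360033) = 1, back-substitute to write 1 as a combination:
1 = 29 − 4·7
1 = −4·123 + 17·29
1 = 17·398 − 55·123
1 = −55·3307 + 457·398
1 = 457·23547 − 3254·3307
1 = −3254·73948 + 10219·23547
1 = 10219·319339 − 44130·73948
1 = −44130·712626 + 98479·319339
1 = 98479·3882469 − 536525·712626
1 = −536525·12360033 + 1708054·3882469
So 3882469·1708054 ≡ 1 (mod 12360033).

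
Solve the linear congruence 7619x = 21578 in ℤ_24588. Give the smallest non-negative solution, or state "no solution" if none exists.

First find gcd(7619, 24588):
24588 = 3×7619 + 1731
7619 = 4×1731 + 695
1731 = 2×695 + 341
695 = 2×341 + 13
341 = 26×13 + 3
13 = 4×3 + 1
3 = 3×1 + 0
gcd = 1, so a unique solution mod 24588 exists.
Back-substitute for the Bézout coefficients:
1 = 13 − 4·3
1 = −4·341 + 105·13
1 = 105·695 − 214·341
1 = −214·1731 + 533·695
1 = 533·7619 − 2346·1731
1 = −2346·24588 + 7571·7619
So 7619·(7571) ≡ 1 (mod 24588), giving 7619⁻¹ ≡ 7571.
x ≡ 7619⁻¹·21578 ≡ 7571·21578 ≡ 4366 (mod 24588).

4366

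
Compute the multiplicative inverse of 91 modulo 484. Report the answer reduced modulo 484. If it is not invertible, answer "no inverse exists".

367

Extended Euclidean algorithm:
484 = 5·91 + 29
91 = 3·29 + 4
29 = 7·4 + 1
4 = 4·1 + 0
gcd = 1, so the inverse exists. Back-substitute:
1 = 29 − 7·4
1 = −7·91 + 22·29
1 = 22·484 − 117·91
Thus 91·(-117) ≡ 1 (mod 484); reducing, -117 mod 484 = 367.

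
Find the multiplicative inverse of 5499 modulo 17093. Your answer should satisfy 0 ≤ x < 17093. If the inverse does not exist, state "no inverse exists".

Extended Euclidean algorithm:
17093 = 3×5499 + 596
5499 = 9×596 + 135
596 = 4×135 + 56
135 = 2×56 + 23
56 = 2×23 + 10
23 = 2×10 + 3
10 = 3×3 + 1
3 = 3×1 + 0
Since gcd(5499, 17093) = 1, back-substitute to write 1 as a combination:
1 = 10 − 3·3
1 = −3·23 + 7·10
1 = 7·56 − 17·23
1 = −17·135 + 41·56
1 = 41·596 − 181·135
1 = −181·5499 + 1670·596
1 = 1670·17093 − 5191·5499
Hence 5499⁻¹ ≡ -5191 ≡ 11902 (mod 17093).

11902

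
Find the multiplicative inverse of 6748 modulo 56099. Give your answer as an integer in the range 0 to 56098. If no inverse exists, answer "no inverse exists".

37585

Run Euclid on (56099, 6748):
56099 = 8·6748 + 2115
6748 = 3·2115 + 403
2115 = 5·403 + 100
403 = 4·100 + 3
100 = 33·3 + 1
3 = 3·1 + 0
The gcd is 1. Working backward:
1 = 100 − 33·3
1 = −33·403 + 133·100
1 = 133·2115 − 698·403
1 = −698·6748 + 2227·2115
1 = 2227·56099 − 18514·6748
Thus 6748·(-18514) ≡ 1 (mod 56099); reducing, -18514 mod 56099 = 37585.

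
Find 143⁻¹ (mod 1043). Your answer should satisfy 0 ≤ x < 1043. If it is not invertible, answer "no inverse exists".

gcd(1043, 143) by repeated division:
1043 = 7*143 + 42
143 = 3*42 + 17
42 = 2*17 + 8
17 = 2*8 + 1
8 = 8*1 + 0
gcd = 1, so the inverse exists. Back-substitute:
1 = 17 − 2·8
1 = −2·42 + 5·17
1 = 5·143 − 17·42
1 = −17·1043 + 124·143
So 143·124 ≡ 1 (mod 1043).

124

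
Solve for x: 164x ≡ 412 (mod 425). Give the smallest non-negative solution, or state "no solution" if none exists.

158

First find gcd(164, 425):
425 = 2×164 + 97
164 = 1×97 + 67
97 = 1×67 + 30
67 = 2×30 + 7
30 = 4×7 + 2
7 = 3×2 + 1
2 = 2×1 + 0
gcd = 1, so a unique solution mod 425 exists.
Back-substitute for the Bézout coefficients:
1 = 7 − 3·2
1 = −3·30 + 13·7
1 = 13·67 − 29·30
1 = −29·97 + 42·67
1 = 42·164 − 71·97
1 = −71·425 + 184·164
So 164·(184) ≡ 1 (mod 425), giving 164⁻¹ ≡ 184.
x ≡ 164⁻¹·412 ≡ 184·412 ≡ 158 (mod 425).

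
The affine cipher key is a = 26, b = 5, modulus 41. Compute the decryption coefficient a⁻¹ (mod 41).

30

Run Euclid on (41, 26):
41 = 1×26 + 15
26 = 1×15 + 11
15 = 1×11 + 4
11 = 2×4 + 3
4 = 1×3 + 1
3 = 3×1 + 0
The gcd is 1. Working backward:
1 = 4 − 3
1 = −11 + 3·4
1 = 3·15 − 4·11
1 = −4·26 + 7·15
1 = 7·41 − 11·26
Hence 26⁻¹ ≡ -11 ≡ 30 (mod 41).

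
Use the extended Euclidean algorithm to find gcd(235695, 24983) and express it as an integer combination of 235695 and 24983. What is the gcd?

1

Apply Euclid's algorithm to 235695 and 24983:
235695 = 9×24983 + 10848
24983 = 2×10848 + 3287
10848 = 3×3287 + 987
3287 = 3×987 + 326
987 = 3×326 + 9
326 = 36×9 + 2
9 = 4×2 + 1
2 = 2×1 + 0
gcd(235695, 24983) = 1.
Working backward:
1 = 9 − 4·2
1 = −4·326 + 145·9
1 = 145·987 − 439·326
1 = −439·3287 + 1462·987
1 = 1462·10848 − 4825·3287
1 = −4825·24983 + 11112·10848
1 = 11112·235695 − 104833·24983
So 1 = (11112)·235695 + (-104833)·24983.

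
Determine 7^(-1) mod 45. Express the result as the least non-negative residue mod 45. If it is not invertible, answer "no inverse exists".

13

gcd(45, 7) by repeated division:
45 = 6·7 + 3
7 = 2·3 + 1
3 = 3·1 + 0
The gcd is 1. Working backward:
1 = 7 − 2·3
1 = −2·45 + 13·7
So 7·13 ≡ 1 (mod 45).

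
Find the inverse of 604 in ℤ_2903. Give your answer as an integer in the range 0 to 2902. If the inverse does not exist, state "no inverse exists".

Apply the Euclidean algorithm to 2903 and 604:
2903 = 4×604 + 487
604 = 1×487 + 117
487 = 4×117 + 19
117 = 6×19 + 3
19 = 6×3 + 1
3 = 3×1 + 0
Since gcd(604, 2903) = 1, back-substitute to write 1 as a combination:
1 = 19 − 6·3
1 = −6·117 + 37·19
1 = 37·487 − 154·117
1 = −154·604 + 191·487
1 = 191·2903 − 918·604
Hence 604⁻¹ ≡ -918 ≡ 1985 (mod 2903).

1985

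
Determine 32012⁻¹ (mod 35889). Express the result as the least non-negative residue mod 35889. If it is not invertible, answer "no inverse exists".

Run Euclid on (35889, 32012):
35889 = 1×32012 + 3877
32012 = 8×3877 + 996
3877 = 3×996 + 889
996 = 1×889 + 107
889 = 8×107 + 33
107 = 3×33 + 8
33 = 4×8 + 1
8 = 8×1 + 0
Since gcd(32012, 35889) = 1, back-substitute to write 1 as a combination:
1 = 33 − 4·8
1 = −4·107 + 13·33
1 = 13·889 − 108·107
1 = −108·996 + 121·889
1 = 121·3877 − 471·996
1 = −471·32012 + 3889·3877
1 = 3889·35889 − 4360·32012
Thus 32012·(-4360) ≡ 1 (mod 35889); reducing, -4360 mod 35889 = 31529.

31529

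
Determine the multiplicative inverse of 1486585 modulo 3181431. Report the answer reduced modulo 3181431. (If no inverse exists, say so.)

1014124

gcd(3181431, 1486585) by repeated division:
3181431 = 2×1486585 + 208261
1486585 = 7×208261 + 28758
208261 = 7×28758 + 6955
28758 = 4×6955 + 938
6955 = 7×938 + 389
938 = 2×389 + 160
389 = 2×160 + 69
160 = 2×69 + 22
69 = 3×22 + 3
22 = 7×3 + 1
3 = 3×1 + 0
Since gcd(1486585, 3181431) = 1, back-substitute to write 1 as a combination:
1 = 22 − 7·3
1 = −7·69 + 22·22
1 = 22·160 − 51·69
1 = −51·389 + 124·160
1 = 124·938 − 299·389
1 = −299·6955 + 2217·938
1 = 2217·28758 − 9167·6955
1 = −9167·208261 + 66386·28758
1 = 66386·1486585 − 473869·208261
1 = −473869·3181431 + 1014124·1486585
So 1486585·1014124 ≡ 1 (mod 3181431).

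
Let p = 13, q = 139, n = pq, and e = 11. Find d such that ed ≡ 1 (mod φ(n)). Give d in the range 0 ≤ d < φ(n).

φ(n) = (p−1)(q−1) = 12·138 = 1656.
Need d with 11·d ≡ 1 (mod 1656). Apply the extended Euclidean algorithm:
1656 = 150×11 + 6
11 = 1×6 + 5
6 = 1×5 + 1
5 = 5×1 + 0
Back-substitute:
1 = 6 − 5
1 = −11 + 2·6
1 = 2·1656 − 301·11
So 11·(-301) ≡ 1 (mod 1656), hence d ≡ -301 ≡ 1355 (mod 1656).

1355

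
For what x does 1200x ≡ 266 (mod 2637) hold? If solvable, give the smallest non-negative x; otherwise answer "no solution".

no solution

gcd(1200, 2637):
2637 = 2×1200 + 237
1200 = 5×237 + 15
237 = 15×15 + 12
15 = 1×12 + 3
12 = 4×3 + 0
gcd = 3, but 3 ∤ 266, so the congruence has no solution.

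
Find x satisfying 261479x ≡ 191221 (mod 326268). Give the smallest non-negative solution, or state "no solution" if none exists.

211931

First find gcd(261479, 326268):
326268 = 1·261479 + 64789
261479 = 4·64789 + 2323
64789 = 27·2323 + 2068
2323 = 1·2068 + 255
2068 = 8·255 + 28
255 = 9·28 + 3
28 = 9·3 + 1
3 = 3·1 + 0
gcd = 1, so a unique solution mod 326268 exists.
Back-substitute for the Bézout coefficients:
1 = 28 − 9·3
1 = −9·255 + 82·28
1 = 82·2068 − 665·255
1 = −665·2323 + 747·2068
1 = 747·64789 − 20834·2323
1 = −20834·261479 + 84083·64789
1 = 84083·326268 − 104917·261479
So 261479·(-104917) ≡ 1 (mod 326268), giving 261479⁻¹ ≡ 221351.
x ≡ 261479⁻¹·191221 ≡ 221351·191221 ≡ 211931 (mod 326268).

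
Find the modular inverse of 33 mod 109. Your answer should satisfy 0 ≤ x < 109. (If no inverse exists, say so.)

76

Extended Euclidean algorithm:
109 = 3×33 + 10
33 = 3×10 + 3
10 = 3×3 + 1
3 = 3×1 + 0
Since gcd(33, 109) = 1, back-substitute to write 1 as a combination:
1 = 10 − 3·3
1 = −3·33 + 10·10
1 = 10·109 − 33·33
Thus 33·(-33) ≡ 1 (mod 109); reducing, -33 mod 109 = 76.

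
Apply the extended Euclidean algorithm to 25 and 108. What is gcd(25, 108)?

Repeated division:
108 = 4·25 + 8
25 = 3·8 + 1
8 = 8·1 + 0
gcd(25, 108) = 1.
Working backward:
1 = 25 − 3·8
1 = −3·108 + 13·25
So 1 = (-3)·108 + (13)·25.

1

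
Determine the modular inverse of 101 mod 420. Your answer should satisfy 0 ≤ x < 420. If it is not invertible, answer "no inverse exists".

Run Euclid on (420, 101):
420 = 4*101 + 16
101 = 6*16 + 5
16 = 3*5 + 1
5 = 5*1 + 0
The gcd is 1. Working backward:
1 = 16 − 3·5
1 = −3·101 + 19·16
1 = 19·420 − 79·101
Thus 101·(-79) ≡ 1 (mod 420); reducing, -79 mod 420 = 341.

341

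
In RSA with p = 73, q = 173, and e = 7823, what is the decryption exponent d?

φ(n) = (p−1)(q−1) = 72·172 = 12384.
Need d with 7823·d ≡ 1 (mod 12384). Apply the extended Euclidean algorithm:
12384 = 1*7823 + 4561
7823 = 1*4561 + 3262
4561 = 1*3262 + 1299
3262 = 2*1299 + 664
1299 = 1*664 + 635
664 = 1*635 + 29
635 = 21*29 + 26
29 = 1*26 + 3
26 = 8*3 + 2
3 = 1*2 + 1
2 = 2*1 + 0
Back-substitute:
1 = 3 − 2
1 = −26 + 9·3
1 = 9·29 − 10·26
1 = −10·635 + 219·29
1 = 219·664 − 229·635
1 = −229·1299 + 448·664
1 = 448·3262 − 1125·1299
1 = −1125·4561 + 1573·3262
1 = 1573·7823 − 2698·4561
1 = −2698·12384 + 4271·7823
So 7823·4271 ≡ 1 (mod 12384), hence d = 4271.

4271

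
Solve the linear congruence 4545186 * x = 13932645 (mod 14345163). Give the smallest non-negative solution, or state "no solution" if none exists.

2597962

First find gcd(4545186, 14345163):
14345163 = 3·4545186 + 709605
4545186 = 6·709605 + 287556
709605 = 2·287556 + 134493
287556 = 2·134493 + 18570
134493 = 7·18570 + 4503
18570 = 4·4503 + 558
4503 = 8·558 + 39
558 = 14·39 + 12
39 = 3·12 + 3
12 = 4·3 + 0
gcd = 3 and 3 | 13932645, so solutions exist. Divide through by 3: 1515062x ≡ 4644215 (mod 4781721).
Now find 1515062⁻¹ mod 4781721:
4781721 = 3·1515062 + 236535
1515062 = 6·236535 + 95852
236535 = 2·95852 + 44831
95852 = 2·44831 + 6190
44831 = 7·6190 + 1501
6190 = 4·1501 + 186
1501 = 8·186 + 13
186 = 14·13 + 4
13 = 3·4 + 1
4 = 4·1 + 0
Back-substitute:
1 = 13 − 3·4
1 = −3·186 + 43·13
1 = 43·1501 − 347·186
1 = −347·6190 + 1431·1501
1 = 1431·44831 − 10364·6190
1 = −10364·95852 + 22159·44831
1 = 22159·236535 − 54682·95852
1 = −54682·1515062 + 350251·236535
1 = 350251·4781721 − 1105435·1515062
So 1515062·(-1105435) ≡ 1 (mod 4781721), i.e. 1515062⁻¹ ≡ 3676286.
Then x ≡ 3676286·4644215 ≡ 2597962 (mod 4781721); the smallest non-negative solution is x = 2597962.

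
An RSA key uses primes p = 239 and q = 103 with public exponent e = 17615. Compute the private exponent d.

φ(n) = (p−1)(q−1) = 238·102 = 24276.
Need d with 17615·d ≡ 1 (mod 24276). Apply the extended Euclidean algorithm:
24276 = 1·17615 + 6661
17615 = 2·6661 + 4293
6661 = 1·4293 + 2368
4293 = 1·2368 + 1925
2368 = 1·1925 + 443
1925 = 4·443 + 153
443 = 2·153 + 137
153 = 1·137 + 16
137 = 8·16 + 9
16 = 1·9 + 7
9 = 1·7 + 2
7 = 3·2 + 1
2 = 2·1 + 0
Back-substitute:
1 = 7 − 3·2
1 = −3·9 + 4·7
1 = 4·16 − 7·9
1 = −7·137 + 60·16
1 = 60·153 − 67·137
1 = −67·443 + 194·153
1 = 194·1925 − 843·443
1 = −843·2368 + 1037·1925
1 = 1037·4293 − 1880·2368
1 = −1880·6661 + 2917·4293
1 = 2917·17615 − 7714·6661
1 = −7714·24276 + 10631·17615
So 17615·10631 ≡ 1 (mod 24276), hence d = 10631.

10631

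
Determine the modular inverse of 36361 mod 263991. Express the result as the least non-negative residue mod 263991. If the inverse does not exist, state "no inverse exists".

Euclidean algorithm on 263991, 36361:
263991 = 7×36361 + 9464
36361 = 3×9464 + 7969
9464 = 1×7969 + 1495
7969 = 5×1495 + 494
1495 = 3×494 + 13
494 = 38×13 + 0
The gcd is 13, not 1, hence no inverse exists.

no inverse exists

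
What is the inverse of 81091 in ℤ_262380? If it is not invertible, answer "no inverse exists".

gcd(262380, 81091) by repeated division:
262380 = 3·81091 + 19107
81091 = 4·19107 + 4663
19107 = 4·4663 + 455
4663 = 10·455 + 113
455 = 4·113 + 3
113 = 37·3 + 2
3 = 1·2 + 1
2 = 2·1 + 0
The gcd is 1. Working backward:
1 = 3 − 2
1 = −113 + 38·3
1 = 38·455 − 153·113
1 = −153·4663 + 1568·455
1 = 1568·19107 − 6425·4663
1 = −6425·81091 + 27268·19107
1 = 27268·262380 − 88229·81091
Thus 81091·(-88229) ≡ 1 (mod 262380); reducing, -88229 mod 262380 = 174151.

174151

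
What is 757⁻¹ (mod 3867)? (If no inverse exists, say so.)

gcd(3867, 757) by repeated division:
3867 = 5×757 + 82
757 = 9×82 + 19
82 = 4×19 + 6
19 = 3×6 + 1
6 = 6×1 + 0
gcd = 1, so the inverse exists. Back-substitute:
1 = 19 − 3·6
1 = −3·82 + 13·19
1 = 13·757 − 120·82
1 = −120·3867 + 613·757
So 757·613 ≡ 1 (mod 3867).

613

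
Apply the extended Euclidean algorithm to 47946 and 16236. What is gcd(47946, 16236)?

Apply Euclid's algorithm to 47946 and 16236:
47946 = 2·16236 + 15474
16236 = 1·15474 + 762
15474 = 20·762 + 234
762 = 3·234 + 60
234 = 3·60 + 54
60 = 1·54 + 6
54 = 9·6 + 0
gcd(47946, 16236) = 6.
Back-substituting:
6 = 60 − 54
6 = −234 + 4·60
6 = 4·762 − 13·234
6 = −13·15474 + 264·762
6 = 264·16236 − 277·15474
6 = −277·47946 + 818·16236
So 6 = (-277)·47946 + (818)·16236.

6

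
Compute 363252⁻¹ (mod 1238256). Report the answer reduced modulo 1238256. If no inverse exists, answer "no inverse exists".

Euclidean algorithm on 1238256, 363252:
1238256 = 3×363252 + 148500
363252 = 2×148500 + 66252
148500 = 2×66252 + 15996
66252 = 4×15996 + 2268
15996 = 7×2268 + 120
2268 = 18×120 + 108
120 = 1×108 + 12
108 = 9×12 + 0
The gcd is 12, not 1, hence no inverse exists.

no inverse exists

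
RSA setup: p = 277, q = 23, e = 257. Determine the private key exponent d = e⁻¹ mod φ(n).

1961

φ(n) = (p−1)(q−1) = 276·22 = 6072.
Need d with 257·d ≡ 1 (mod 6072). Apply the extended Euclidean algorithm:
6072 = 23×257 + 161
257 = 1×161 + 96
161 = 1×96 + 65
96 = 1×65 + 31
65 = 2×31 + 3
31 = 10×3 + 1
3 = 3×1 + 0
Back-substitute:
1 = 31 − 10·3
1 = −10·65 + 21·31
1 = 21·96 − 31·65
1 = −31·161 + 52·96
1 = 52·257 − 83·161
1 = −83·6072 + 1961·257
So 257·1961 ≡ 1 (mod 6072), hence d = 1961.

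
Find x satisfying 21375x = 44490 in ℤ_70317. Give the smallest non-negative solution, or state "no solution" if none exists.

gcd(21375, 70317):
70317 = 3*21375 + 6192
21375 = 3*6192 + 2799
6192 = 2*2799 + 594
2799 = 4*594 + 423
594 = 1*423 + 171
423 = 2*171 + 81
171 = 2*81 + 9
81 = 9*9 + 0
gcd = 9, but 9 ∤ 44490, so the congruence has no solution.

no solution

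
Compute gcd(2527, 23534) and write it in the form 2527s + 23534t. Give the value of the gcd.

Repeated division:
23534 = 9·2527 + 791
2527 = 3·791 + 154
791 = 5·154 + 21
154 = 7·21 + 7
21 = 3·7 + 0
gcd(2527, 23534) = 7.
Working backward:
7 = 154 − 7·21
7 = −7·791 + 36·154
7 = 36·2527 − 115·791
7 = −115·23534 + 1071·2527
So 7 = (-115)·23534 + (1071)·2527.

7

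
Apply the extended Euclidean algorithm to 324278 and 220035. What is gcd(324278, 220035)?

Repeated division:
324278 = 1×220035 + 104243
220035 = 2×104243 + 11549
104243 = 9×11549 + 302
11549 = 38×302 + 73
302 = 4×73 + 10
73 = 7×10 + 3
10 = 3×3 + 1
3 = 3×1 + 0
gcd(324278, 220035) = 1.
Working backward:
1 = 10 − 3·3
1 = −3·73 + 22·10
1 = 22·302 − 91·73
1 = −91·11549 + 3480·302
1 = 3480·104243 − 31411·11549
1 = −31411·220035 + 66302·104243
1 = 66302·324278 − 97713·220035
So 1 = (66302)·324278 + (-97713)·220035.

1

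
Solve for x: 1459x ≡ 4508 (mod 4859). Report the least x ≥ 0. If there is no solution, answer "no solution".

4589

First find gcd(1459, 4859):
4859 = 3·1459 + 482
1459 = 3·482 + 13
482 = 37·13 + 1
13 = 13·1 + 0
gcd = 1, so a unique solution mod 4859 exists.
Back-substitute for the Bézout coefficients:
1 = 482 − 37·13
1 = −37·1459 + 112·482
1 = 112·4859 − 373·1459
So 1459·(-373) ≡ 1 (mod 4859), giving 1459⁻¹ ≡ 4486.
x ≡ 1459⁻¹·4508 ≡ 4486·4508 ≡ 4589 (mod 4859).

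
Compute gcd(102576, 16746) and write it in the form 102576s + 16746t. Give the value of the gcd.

6

Repeated division:
102576 = 6·16746 + 2100
16746 = 7·2100 + 2046
2100 = 1·2046 + 54
2046 = 37·54 + 48
54 = 1·48 + 6
48 = 8·6 + 0
gcd(102576, 16746) = 6.
Express as a combination:
6 = 54 − 48
6 = −2046 + 38·54
6 = 38·2100 − 39·2046
6 = −39·16746 + 311·2100
6 = 311·102576 − 1905·16746
So 6 = (311)·102576 + (-1905)·16746.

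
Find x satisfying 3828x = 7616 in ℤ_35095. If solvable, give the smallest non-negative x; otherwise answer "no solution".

First find gcd(3828, 35095):
35095 = 9*3828 + 643
3828 = 5*643 + 613
643 = 1*613 + 30
613 = 20*30 + 13
30 = 2*13 + 4
13 = 3*4 + 1
4 = 4*1 + 0
gcd = 1, so a unique solution mod 35095 exists.
Back-substitute for the Bézout coefficients:
1 = 13 − 3·4
1 = −3·30 + 7·13
1 = 7·613 − 143·30
1 = −143·643 + 150·613
1 = 150·3828 − 893·643
1 = −893·35095 + 8187·3828
So 3828·(8187) ≡ 1 (mod 35095), giving 3828⁻¹ ≡ 8187.
x ≡ 3828⁻¹·7616 ≡ 8187·7616 ≡ 23472 (mod 35095).

23472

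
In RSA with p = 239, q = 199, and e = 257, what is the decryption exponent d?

19253

φ(n) = (p−1)(q−1) = 238·198 = 47124.
Need d with 257·d ≡ 1 (mod 47124). Apply the extended Euclidean algorithm:
47124 = 183×257 + 93
257 = 2×93 + 71
93 = 1×71 + 22
71 = 3×22 + 5
22 = 4×5 + 2
5 = 2×2 + 1
2 = 2×1 + 0
Back-substitute:
1 = 5 − 2·2
1 = −2·22 + 9·5
1 = 9·71 − 29·22
1 = −29·93 + 38·71
1 = 38·257 − 105·93
1 = −105·47124 + 19253·257
So 257·19253 ≡ 1 (mod 47124), hence d = 19253.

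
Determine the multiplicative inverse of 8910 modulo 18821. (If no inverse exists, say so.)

Euclidean algorithm on 18821, 8910:
18821 = 2×8910 + 1001
8910 = 8×1001 + 902
1001 = 1×902 + 99
902 = 9×99 + 11
99 = 9×11 + 0
The gcd is 11, not 1, hence no inverse exists.

no inverse exists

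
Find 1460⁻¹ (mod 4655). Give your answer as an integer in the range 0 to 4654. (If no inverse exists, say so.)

no inverse exists

Compute gcd(1460, 4655):
4655 = 3*1460 + 275
1460 = 5*275 + 85
275 = 3*85 + 20
85 = 4*20 + 5
20 = 4*5 + 0
Since gcd = 5 > 1, 1460 is not a unit mod 4655.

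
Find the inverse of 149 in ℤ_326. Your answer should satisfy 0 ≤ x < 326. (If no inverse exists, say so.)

291

Extended Euclidean algorithm:
326 = 2*149 + 28
149 = 5*28 + 9
28 = 3*9 + 1
9 = 9*1 + 0
Since gcd(149, 326) = 1, back-substitute to write 1 as a combination:
1 = 28 − 3·9
1 = −3·149 + 16·28
1 = 16·326 − 35·149
Thus 149·(-35) ≡ 1 (mod 326); reducing, -35 mod 326 = 291.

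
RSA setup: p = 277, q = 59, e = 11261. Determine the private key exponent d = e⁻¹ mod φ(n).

φ(n) = (p−1)(q−1) = 276·58 = 16008.
Need d with 11261·d ≡ 1 (mod 16008). Apply the extended Euclidean algorithm:
16008 = 1×11261 + 4747
11261 = 2×4747 + 1767
4747 = 2×1767 + 1213
1767 = 1×1213 + 554
1213 = 2×554 + 105
554 = 5×105 + 29
105 = 3×29 + 18
29 = 1×18 + 11
18 = 1×11 + 7
11 = 1×7 + 4
7 = 1×4 + 3
4 = 1×3 + 1
3 = 3×1 + 0
Back-substitute:
1 = 4 − 3
1 = −7 + 2·4
1 = 2·11 − 3·7
1 = −3·18 + 5·11
1 = 5·29 − 8·18
1 = −8·105 + 29·29
1 = 29·554 − 153·105
1 = −153·1213 + 335·554
1 = 335·1767 − 488·1213
1 = −488·4747 + 1311·1767
1 = 1311·11261 − 3110·4747
1 = −3110·16008 + 4421·11261
So 11261·4421 ≡ 1 (mod 16008), hence d = 4421.

4421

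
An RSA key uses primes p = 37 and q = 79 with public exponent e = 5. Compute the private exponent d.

φ(n) = (p−1)(q−1) = 36·78 = 2808.
Need d with 5·d ≡ 1 (mod 2808). Apply the extended Euclidean algorithm:
2808 = 561×5 + 3
5 = 1×3 + 2
3 = 1×2 + 1
2 = 2×1 + 0
Back-substitute:
1 = 3 − 2
1 = −5 + 2·3
1 = 2·2808 − 1123·5
So 5·(-1123) ≡ 1 (mod 2808), hence d ≡ -1123 ≡ 1685 (mod 2808).

1685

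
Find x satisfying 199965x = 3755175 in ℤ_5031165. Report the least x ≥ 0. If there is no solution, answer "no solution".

First find gcd(199965, 5031165):
5031165 = 25·199965 + 32040
199965 = 6·32040 + 7725
32040 = 4·7725 + 1140
7725 = 6·1140 + 885
1140 = 1·885 + 255
885 = 3·255 + 120
255 = 2·120 + 15
120 = 8·15 + 0
gcd = 15 and 15 | 3755175, so solutions exist. Divide through by 15: 13331x ≡ 250345 (mod 335411).
Now find 13331⁻¹ mod 335411:
335411 = 25*13331 + 2136
13331 = 6*2136 + 515
2136 = 4*515 + 76
515 = 6*76 + 59
76 = 1*59 + 17
59 = 3*17 + 8
17 = 2*8 + 1
8 = 8*1 + 0
Back-substitute:
1 = 17 − 2·8
1 = −2·59 + 7·17
1 = 7·76 − 9·59
1 = −9·515 + 61·76
1 = 61·2136 − 253·515
1 = −253·13331 + 1579·2136
1 = 1579·335411 − 39728·13331
So 13331·(-39728) ≡ 1 (mod 335411), i.e. 13331⁻¹ ≡ 295683.
Then x ≡ 295683·250345 ≡ 236223 (mod 335411); the smallest non-negative solution is x = 236223.

236223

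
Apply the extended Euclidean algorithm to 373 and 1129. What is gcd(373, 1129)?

Apply Euclid's algorithm to 1129 and 373:
1129 = 3×373 + 10
373 = 37×10 + 3
10 = 3×3 + 1
3 = 3×1 + 0
gcd(373, 1129) = 1.
Back-substituting:
1 = 10 − 3·3
1 = −3·373 + 112·10
1 = 112·1129 − 339·373
So 1 = (112)·1129 + (-339)·373.

1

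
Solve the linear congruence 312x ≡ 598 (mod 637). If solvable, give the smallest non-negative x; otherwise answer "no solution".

First find gcd(312, 637):
637 = 2·312 + 13
312 = 24·13 + 0
gcd = 13 and 13 | 598, so solutions exist. Divide through by 13: 24x ≡ 46 (mod 49).
Now find 24⁻¹ mod 49:
49 = 2·24 + 1
24 = 24·1 + 0
Back-substitute:
1 = 49 − 2·24
So 24·(-2) ≡ 1 (mod 49), i.e. 24⁻¹ ≡ 47.
Then x ≡ 47·46 ≡ 6 (mod 49); the smallest non-negative solution is x = 6.

6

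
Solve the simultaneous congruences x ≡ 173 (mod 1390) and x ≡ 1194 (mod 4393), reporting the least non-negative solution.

Write x = 173 + 1390·k. Then 1390·k ≡ 1194 − 173 ≡ 1021 (mod 4393).
Need 1390⁻¹ mod 4393. Extended Euclid on (4393, 1390):
4393 = 3×1390 + 223
1390 = 6×223 + 52
223 = 4×52 + 15
52 = 3×15 + 7
15 = 2×7 + 1
7 = 7×1 + 0
Back-substitute:
1 = 15 − 2·7
1 = −2·52 + 7·15
1 = 7·223 − 30·52
1 = −30·1390 + 187·223
1 = 187·4393 − 591·1390
1390⁻¹ ≡ 3802 (mod 4393), so k ≡ 3802·1021 ≡ 2823 (mod 4393).
x = 173 + 1390·2823 = 3924143.

3924143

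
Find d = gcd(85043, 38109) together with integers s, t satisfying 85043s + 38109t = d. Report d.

1

Apply Euclid's algorithm to 85043 and 38109:
85043 = 2·38109 + 8825
38109 = 4·8825 + 2809
8825 = 3·2809 + 398
2809 = 7·398 + 23
398 = 17·23 + 7
23 = 3·7 + 2
7 = 3·2 + 1
2 = 2·1 + 0
gcd(85043, 38109) = 1.
Express as a combination:
1 = 7 − 3·2
1 = −3·23 + 10·7
1 = 10·398 − 173·23
1 = −173·2809 + 1221·398
1 = 1221·8825 − 3836·2809
1 = −3836·38109 + 16565·8825
1 = 16565·85043 − 36966·38109
So 1 = (16565)·85043 + (-36966)·38109.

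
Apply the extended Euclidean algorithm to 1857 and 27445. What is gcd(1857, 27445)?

Apply Euclid's algorithm to 27445 and 1857:
27445 = 14·1857 + 1447
1857 = 1·1447 + 410
1447 = 3·410 + 217
410 = 1·217 + 193
217 = 1·193 + 24
193 = 8·24 + 1
24 = 24·1 + 0
gcd(1857, 27445) = 1.
Working backward:
1 = 193 − 8·24
1 = −8·217 + 9·193
1 = 9·410 − 17·217
1 = −17·1447 + 60·410
1 = 60·1857 − 77·1447
1 = −77·27445 + 1138·1857
So 1 = (-77)·27445 + (1138)·1857.

1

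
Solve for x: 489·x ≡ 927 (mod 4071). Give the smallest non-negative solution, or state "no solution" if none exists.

235

First find gcd(489, 4071):
4071 = 8*489 + 159
489 = 3*159 + 12
159 = 13*12 + 3
12 = 4*3 + 0
gcd = 3 and 3 | 927, so solutions exist. Divide through by 3: 163x ≡ 309 (mod 1357).
Now find 163⁻¹ mod 1357:
1357 = 8×163 + 53
163 = 3×53 + 4
53 = 13×4 + 1
4 = 4×1 + 0
Back-substitute:
1 = 53 − 13·4
1 = −13·163 + 40·53
1 = 40·1357 − 333·163
So 163·(-333) ≡ 1 (mod 1357), i.e. 163⁻¹ ≡ 1024.
Then x ≡ 1024·309 ≡ 235 (mod 1357); the smallest non-negative solution is x = 235.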